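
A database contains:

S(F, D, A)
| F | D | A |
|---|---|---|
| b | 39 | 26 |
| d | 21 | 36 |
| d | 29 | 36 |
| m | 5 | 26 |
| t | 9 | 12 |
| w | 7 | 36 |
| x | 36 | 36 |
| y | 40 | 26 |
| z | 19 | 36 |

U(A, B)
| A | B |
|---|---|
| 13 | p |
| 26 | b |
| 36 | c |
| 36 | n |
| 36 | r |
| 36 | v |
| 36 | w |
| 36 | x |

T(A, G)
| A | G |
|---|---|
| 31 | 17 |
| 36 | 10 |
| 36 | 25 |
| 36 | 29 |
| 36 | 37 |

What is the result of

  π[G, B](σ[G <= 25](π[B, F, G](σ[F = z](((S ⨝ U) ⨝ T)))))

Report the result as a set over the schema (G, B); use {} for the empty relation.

{(10, c), (10, n), (10, r), (10, v), (10, w), (10, x), (25, c), (25, n), (25, r), (25, v), (25, w), (25, x)}

Joining S and U on A yields {(b, 39, 26, b), (d, 21, 36, c), (d, 21, 36, n), (d, 21, 36, r), (d, 21, 36, v), (d, 21, 36, w), (d, 21, 36, x), (d, 29, 36, c), (d, 29, 36, n), (d, 29, 36, r), (d, 29, 36, v), (d, 29, 36, w), (d, 29, 36, x), (m, 5, 26, b), (w, 7, 36, c), (w, 7, 36, n), (w, 7, 36, r), (w, 7, 36, v), (w, 7, 36, w), (w, 7, 36, x), (x, 36, 36, c), (x, 36, 36, n), (x, 36, 36, r), (x, 36, 36, v), (x, 36, 36, w), (x, 36, 36, x), (y, 40, 26, b), (z, 19, 36, c), (z, 19, 36, n), (z, 19, 36, r), (z, 19, 36, v), (z, 19, 36, w), (z, 19, 36, x)}.
Joining (S ⨝ U) and T on A yields {(d, 21, 36, c, 10), (d, 21, 36, c, 25), (d, 21, 36, c, 29), (d, 21, 36, c, 37), (d, 21, 36, n, 10), (d, 21, 36, n, 25), (d, 21, 36, n, 29), (d, 21, 36, n, 37), (d, 21, 36, r, 10), (d, 21, 36, r, 25), (d, 21, 36, r, 29), (d, 21, 36, r, 37), (d, 21, 36, v, 10), (d, 21, 36, v, 25), (d, 21, 36, v, 29), (d, 21, 36, v, 37), (d, 21, 36, w, 10), (d, 21, 36, w, 25), (d, 21, 36, w, 29), (d, 21, 36, w, 37), (d, 21, 36, x, 10), (d, 21, 36, x, 25), (d, 21, 36, x, 29), (d, 21, 36, x, 37), (d, 29, 36, c, 10), (d, 29, 36, c, 25), (d, 29, 36, c, 29), (d, 29, 36, c, 37), (d, 29, 36, n, 10), (d, 29, 36, n, 25), (d, 29, 36, n, 29), (d, 29, 36, n, 37), (d, 29, 36, r, 10), (d, 29, 36, r, 25), (d, 29, 36, r, 29), (d, 29, 36, r, 37), (d, 29, 36, v, 10), (d, 29, 36, v, 25), (d, 29, 36, v, 29), (d, 29, 36, v, 37), (d, 29, 36, w, 10), (d, 29, 36, w, 25), (d, 29, 36, w, 29), (d, 29, 36, w, 37), (d, 29, 36, x, 10), (d, 29, 36, x, 25), (d, 29, 36, x, 29), (d, 29, 36, x, 37), (w, 7, 36, c, 10), (w, 7, 36, c, 25), (w, 7, 36, c, 29), (w, 7, 36, c, 37), (w, 7, 36, n, 10), (w, 7, 36, n, 25), (w, 7, 36, n, 29), (w, 7, 36, n, 37), (w, 7, 36, r, 10), (w, 7, 36, r, 25), (w, 7, 36, r, 29), (w, 7, 36, r, 37), (w, 7, 36, v, 10), (w, 7, 36, v, 25), (w, 7, 36, v, 29), (w, 7, 36, v, 37), (w, 7, 36, w, 10), (w, 7, 36, w, 25), (w, 7, 36, w, 29), (w, 7, 36, w, 37), (w, 7, 36, x, 10), (w, 7, 36, x, 25), (w, 7, 36, x, 29), (w, 7, 36, x, 37), (x, 36, 36, c, 10), (x, 36, 36, c, 25), (x, 36, 36, c, 29), (x, 36, 36, c, 37), (x, 36, 36, n, 10), (x, 36, 36, n, 25), (x, 36, 36, n, 29), (x, 36, 36, n, 37), (x, 36, 36, r, 10), (x, 36, 36, r, 25), (x, 36, 36, r, 29), (x, 36, 36, r, 37), (x, 36, 36, v, 10), (x, 36, 36, v, 25), (x, 36, 36, v, 29), (x, 36, 36, v, 37), (x, 36, 36, w, 10), (x, 36, 36, w, 25), (x, 36, 36, w, 29), (x, 36, 36, w, 37), (x, 36, 36, x, 10), (x, 36, 36, x, 25), (x, 36, 36, x, 29), (x, 36, 36, x, 37), (z, 19, 36, c, 10), (z, 19, 36, c, 25), (z, 19, 36, c, 29), (z, 19, 36, c, 37), (z, 19, 36, n, 10), (z, 19, 36, n, 25), (z, 19, 36, n, 29), (z, 19, 36, n, 37), (z, 19, 36, r, 10), (z, 19, 36, r, 25), (z, 19, 36, r, 29), (z, 19, 36, r, 37), (z, 19, 36, v, 10), (z, 19, 36, v, 25), (z, 19, 36, v, 29), (z, 19, 36, v, 37), (z, 19, 36, w, 10), (z, 19, 36, w, 25), (z, 19, 36, w, 29), (z, 19, 36, w, 37), (z, 19, 36, x, 10), (z, 19, 36, x, 25), (z, 19, 36, x, 29), (z, 19, 36, x, 37)}.
Apply σ_{F = z}; surviving tuples: {(z, 19, 36, c, 10), (z, 19, 36, c, 25), (z, 19, 36, c, 29), (z, 19, 36, c, 37), (z, 19, 36, n, 10), (z, 19, 36, n, 25), (z, 19, 36, n, 29), (z, 19, 36, n, 37), (z, 19, 36, r, 10), (z, 19, 36, r, 25), (z, 19, 36, r, 29), (z, 19, 36, r, 37), (z, 19, 36, v, 10), (z, 19, 36, v, 25), (z, 19, 36, v, 29), (z, 19, 36, v, 37), (z, 19, 36, w, 10), (z, 19, 36, w, 25), (z, 19, 36, w, 29), (z, 19, 36, w, 37), (z, 19, 36, x, 10), (z, 19, 36, x, 25), (z, 19, 36, x, 29), (z, 19, 36, x, 37)}
Projecting to B, F, G: {(c, z, 10), (c, z, 25), (c, z, 29), (c, z, 37), (n, z, 10), (n, z, 25), (n, z, 29), (n, z, 37), (r, z, 10), (r, z, 25), (r, z, 29), (r, z, 37), (v, z, 10), (v, z, 25), (v, z, 29), (v, z, 37), (w, z, 10), (w, z, 25), (w, z, 29), (w, z, 37), (x, z, 10), (x, z, 25), (x, z, 29), (x, z, 37)}
Apply σ_{G <= 25}; surviving tuples: {(c, z, 10), (c, z, 25), (n, z, 10), (n, z, 25), (r, z, 10), (r, z, 25), (v, z, 10), (v, z, 25), (w, z, 10), (w, z, 25), (x, z, 10), (x, z, 25)}
Projecting to G, B: {(10, c), (10, n), (10, r), (10, v), (10, w), (10, x), (25, c), (25, n), (25, r), (25, v), (25, w), (25, x)}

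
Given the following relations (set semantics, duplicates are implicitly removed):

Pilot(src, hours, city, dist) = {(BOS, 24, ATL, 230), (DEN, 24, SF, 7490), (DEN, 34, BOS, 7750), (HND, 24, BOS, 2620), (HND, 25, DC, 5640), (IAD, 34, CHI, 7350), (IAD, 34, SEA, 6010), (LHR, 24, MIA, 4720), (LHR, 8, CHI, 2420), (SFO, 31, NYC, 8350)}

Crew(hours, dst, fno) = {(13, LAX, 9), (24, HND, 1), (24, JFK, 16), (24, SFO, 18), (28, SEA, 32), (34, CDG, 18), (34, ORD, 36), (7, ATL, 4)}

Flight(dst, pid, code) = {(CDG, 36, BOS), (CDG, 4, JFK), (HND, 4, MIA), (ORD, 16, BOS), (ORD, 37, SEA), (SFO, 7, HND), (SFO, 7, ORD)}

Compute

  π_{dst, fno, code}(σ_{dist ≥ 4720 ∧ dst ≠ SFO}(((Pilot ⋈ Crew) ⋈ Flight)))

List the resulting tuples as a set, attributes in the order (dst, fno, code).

Pilot ⋈ Crew (natural join on hours): {(BOS, 24, ATL, 230, HND, 1), (BOS, 24, ATL, 230, JFK, 16), (BOS, 24, ATL, 230, SFO, 18), (DEN, 24, SF, 7490, HND, 1), (DEN, 24, SF, 7490, JFK, 16), (DEN, 24, SF, 7490, SFO, 18), (DEN, 34, BOS, 7750, CDG, 18), (DEN, 34, BOS, 7750, ORD, 36), (HND, 24, BOS, 2620, HND, 1), (HND, 24, BOS, 2620, JFK, 16), (HND, 24, BOS, 2620, SFO, 18), (IAD, 34, CHI, 7350, CDG, 18), (IAD, 34, CHI, 7350, ORD, 36), (IAD, 34, SEA, 6010, CDG, 18), (IAD, 34, SEA, 6010, ORD, 36), (LHR, 24, MIA, 4720, HND, 1), (LHR, 24, MIA, 4720, JFK, 16), (LHR, 24, MIA, 4720, SFO, 18)}
(Pilot ⋈ Crew) ⋈ Flight (natural join on dst): {(BOS, 24, ATL, 230, HND, 1, 4, MIA), (BOS, 24, ATL, 230, SFO, 18, 7, HND), (BOS, 24, ATL, 230, SFO, 18, 7, ORD), (DEN, 24, SF, 7490, HND, 1, 4, MIA), (DEN, 24, SF, 7490, SFO, 18, 7, HND), (DEN, 24, SF, 7490, SFO, 18, 7, ORD), (DEN, 34, BOS, 7750, CDG, 18, 36, BOS), (DEN, 34, BOS, 7750, CDG, 18, 4, JFK), (DEN, 34, BOS, 7750, ORD, 36, 16, BOS), (DEN, 34, BOS, 7750, ORD, 36, 37, SEA), (HND, 24, BOS, 2620, HND, 1, 4, MIA), (HND, 24, BOS, 2620, SFO, 18, 7, HND), (HND, 24, BOS, 2620, SFO, 18, 7, ORD), (IAD, 34, CHI, 7350, CDG, 18, 36, BOS), (IAD, 34, CHI, 7350, CDG, 18, 4, JFK), (IAD, 34, CHI, 7350, ORD, 36, 16, BOS), (IAD, 34, CHI, 7350, ORD, 36, 37, SEA), (IAD, 34, SEA, 6010, CDG, 18, 36, BOS), (IAD, 34, SEA, 6010, CDG, 18, 4, JFK), (IAD, 34, SEA, 6010, ORD, 36, 16, BOS), (IAD, 34, SEA, 6010, ORD, 36, 37, SEA), (LHR, 24, MIA, 4720, HND, 1, 4, MIA), (LHR, 24, MIA, 4720, SFO, 18, 7, HND), (LHR, 24, MIA, 4720, SFO, 18, 7, ORD)}
Filtering on dist ≥ 4720 ∧ dst ≠ SFO leaves {(DEN, 24, SF, 7490, HND, 1, 4, MIA), (DEN, 34, BOS, 7750, CDG, 18, 36, BOS), (DEN, 34, BOS, 7750, CDG, 18, 4, JFK), (DEN, 34, BOS, 7750, ORD, 36, 16, BOS), (DEN, 34, BOS, 7750, ORD, 36, 37, SEA), (IAD, 34, CHI, 7350, CDG, 18, 36, BOS), (IAD, 34, CHI, 7350, CDG, 18, 4, JFK), (IAD, 34, CHI, 7350, ORD, 36, 16, BOS), (IAD, 34, CHI, 7350, ORD, 36, 37, SEA), (IAD, 34, SEA, 6010, CDG, 18, 36, BOS), (IAD, 34, SEA, 6010, CDG, 18, 4, JFK), (IAD, 34, SEA, 6010, ORD, 36, 16, BOS), (IAD, 34, SEA, 6010, ORD, 36, 37, SEA), (LHR, 24, MIA, 4720, HND, 1, 4, MIA)}.
Projecting to dst, fno, code (9 duplicate(s) eliminated): {(CDG, 18, BOS), (CDG, 18, JFK), (HND, 1, MIA), (ORD, 36, BOS), (ORD, 36, SEA)}

{(CDG, 18, BOS), (CDG, 18, JFK), (HND, 1, MIA), (ORD, 36, BOS), (ORD, 36, SEA)}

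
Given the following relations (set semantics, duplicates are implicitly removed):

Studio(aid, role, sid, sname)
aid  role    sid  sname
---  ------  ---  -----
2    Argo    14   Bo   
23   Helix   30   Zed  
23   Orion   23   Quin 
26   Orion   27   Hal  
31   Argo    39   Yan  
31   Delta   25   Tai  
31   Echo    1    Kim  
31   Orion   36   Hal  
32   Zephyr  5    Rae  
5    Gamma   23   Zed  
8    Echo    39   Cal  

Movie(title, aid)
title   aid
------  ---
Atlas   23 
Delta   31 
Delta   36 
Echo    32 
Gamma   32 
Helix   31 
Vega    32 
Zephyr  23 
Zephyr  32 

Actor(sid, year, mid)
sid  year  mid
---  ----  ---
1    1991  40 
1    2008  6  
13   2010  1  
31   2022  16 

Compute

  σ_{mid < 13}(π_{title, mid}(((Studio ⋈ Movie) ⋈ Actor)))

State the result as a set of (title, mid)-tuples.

Studio ⋈ Movie (natural join on aid): {(23, Helix, 30, Zed, Atlas), (23, Helix, 30, Zed, Zephyr), (23, Orion, 23, Quin, Atlas), (23, Orion, 23, Quin, Zephyr), (31, Argo, 39, Yan, Delta), (31, Argo, 39, Yan, Helix), (31, Delta, 25, Tai, Delta), (31, Delta, 25, Tai, Helix), (31, Echo, 1, Kim, Delta), (31, Echo, 1, Kim, Helix), (31, Orion, 36, Hal, Delta), (31, Orion, 36, Hal, Helix), (32, Zephyr, 5, Rae, Echo), (32, Zephyr, 5, Rae, Gamma), (32, Zephyr, 5, Rae, Vega), (32, Zephyr, 5, Rae, Zephyr)}
(Studio ⋈ Movie) ⋈ Actor (natural join on sid): {(31, Echo, 1, Kim, Delta, 1991, 40), (31, Echo, 1, Kim, Delta, 2008, 6), (31, Echo, 1, Kim, Helix, 1991, 40), (31, Echo, 1, Kim, Helix, 2008, 6)}
π_{title, mid} gives {(Delta, 40), (Delta, 6), (Helix, 40), (Helix, 6)}.
Filtering on mid < 13 leaves {(Delta, 6), (Helix, 6)}.

{(Delta, 6), (Helix, 6)}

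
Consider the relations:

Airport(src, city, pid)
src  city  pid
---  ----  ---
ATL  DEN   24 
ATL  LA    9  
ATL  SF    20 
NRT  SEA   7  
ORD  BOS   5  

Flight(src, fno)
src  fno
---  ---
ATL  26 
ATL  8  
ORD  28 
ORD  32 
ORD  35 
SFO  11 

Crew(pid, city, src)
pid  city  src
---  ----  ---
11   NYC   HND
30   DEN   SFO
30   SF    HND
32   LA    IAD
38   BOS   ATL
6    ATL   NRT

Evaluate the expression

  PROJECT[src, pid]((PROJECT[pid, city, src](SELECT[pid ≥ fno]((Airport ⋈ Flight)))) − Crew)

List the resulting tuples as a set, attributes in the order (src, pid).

Natural join on src: {(ATL, DEN, 24, 26), (ATL, DEN, 24, 8), (ATL, LA, 9, 26), (ATL, LA, 9, 8), (ATL, SF, 20, 26), (ATL, SF, 20, 8), (ORD, BOS, 5, 28), (ORD, BOS, 5, 32), (ORD, BOS, 5, 35)}
Filtering on pid ≥ fno leaves {(ATL, DEN, 24, 8), (ATL, LA, 9, 8), (ATL, SF, 20, 8)}.
Projecting to pid, city, src: {(20, SF, ATL), (24, DEN, ATL), (9, LA, ATL)}
Set difference of the two operands is {(20, SF, ATL), (24, DEN, ATL), (9, LA, ATL)}.
Projecting to src, pid: {(ATL, 20), (ATL, 24), (ATL, 9)}

{(ATL, 20), (ATL, 24), (ATL, 9)}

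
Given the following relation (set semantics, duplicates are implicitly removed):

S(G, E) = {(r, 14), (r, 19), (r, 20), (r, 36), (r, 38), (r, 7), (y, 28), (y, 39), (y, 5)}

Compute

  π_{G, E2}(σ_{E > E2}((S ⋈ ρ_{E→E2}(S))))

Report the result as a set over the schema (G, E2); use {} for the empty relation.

{(r, 14), (r, 19), (r, 20), (r, 36), (r, 7), (y, 28), (y, 5)}

ρ[E→E2]: schema becomes (G, E2); tuples unchanged.
Natural join on G: {(r, 14, 14), (r, 14, 19), (r, 14, 20), (r, 14, 36), (r, 14, 38), (r, 14, 7), (r, 19, 14), (r, 19, 19), (r, 19, 20), (r, 19, 36), (r, 19, 38), (r, 19, 7), (r, 20, 14), (r, 20, 19), (r, 20, 20), (r, 20, 36), (r, 20, 38), (r, 20, 7), (r, 36, 14), (r, 36, 19), (r, 36, 20), (r, 36, 36), (r, 36, 38), (r, 36, 7), (r, 38, 14), (r, 38, 19), (r, 38, 20), (r, 38, 36), (r, 38, 38), (r, 38, 7), (r, 7, 14), (r, 7, 19), (r, 7, 20), (r, 7, 36), (r, 7, 38), (r, 7, 7), (y, 28, 28), (y, 28, 39), (y, 28, 5), (y, 39, 28), (y, 39, 39), (y, 39, 5), (y, 5, 28), (y, 5, 39), (y, 5, 5)}
Selection E > E2: {(r, 14, 7), (r, 19, 14), (r, 19, 7), (r, 20, 14), (r, 20, 19), (r, 20, 7), (r, 36, 14), (r, 36, 19), (r, 36, 20), (r, 36, 7), (r, 38, 14), (r, 38, 19), (r, 38, 20), (r, 38, 36), (r, 38, 7), (y, 28, 5), (y, 39, 28), (y, 39, 5)}
π[G, E2]: project onto (G, E2) (11 duplicate(s) eliminated) → {(r, 14), (r, 19), (r, 20), (r, 36), (r, 7), (y, 28), (y, 5)}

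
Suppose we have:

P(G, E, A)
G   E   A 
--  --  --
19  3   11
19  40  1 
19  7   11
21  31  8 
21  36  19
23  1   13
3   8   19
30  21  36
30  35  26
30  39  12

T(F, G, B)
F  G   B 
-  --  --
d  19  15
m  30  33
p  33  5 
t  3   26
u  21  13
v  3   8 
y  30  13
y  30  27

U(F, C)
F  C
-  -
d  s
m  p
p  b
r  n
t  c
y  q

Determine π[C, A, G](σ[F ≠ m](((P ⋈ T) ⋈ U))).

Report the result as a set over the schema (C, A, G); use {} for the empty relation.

{(c, 19, 3), (q, 12, 30), (q, 26, 30), (q, 36, 30), (s, 1, 19), (s, 11, 19)}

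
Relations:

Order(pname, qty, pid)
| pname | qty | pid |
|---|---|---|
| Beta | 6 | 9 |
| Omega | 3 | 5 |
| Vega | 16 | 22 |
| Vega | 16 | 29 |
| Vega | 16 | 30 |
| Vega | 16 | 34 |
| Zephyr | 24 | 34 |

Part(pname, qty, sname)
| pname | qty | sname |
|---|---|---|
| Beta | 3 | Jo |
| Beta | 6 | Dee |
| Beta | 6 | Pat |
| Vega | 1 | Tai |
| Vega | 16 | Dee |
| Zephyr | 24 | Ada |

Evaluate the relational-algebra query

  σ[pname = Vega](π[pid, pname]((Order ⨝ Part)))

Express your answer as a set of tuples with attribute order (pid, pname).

Order ⋈ Part (natural join on pname, qty): {(Beta, 6, 9, Dee), (Beta, 6, 9, Pat), (Vega, 16, 22, Dee), (Vega, 16, 29, Dee), (Vega, 16, 30, Dee), (Vega, 16, 34, Dee), (Zephyr, 24, 34, Ada)}
Projecting to pid, pname (1 duplicate(s) eliminated): {(22, Vega), (29, Vega), (30, Vega), (34, Vega), (34, Zephyr), (9, Beta)}
Apply σ_{pname = Vega}; surviving tuples: {(22, Vega), (29, Vega), (30, Vega), (34, Vega)}

{(22, Vega), (29, Vega), (30, Vega), (34, Vega)}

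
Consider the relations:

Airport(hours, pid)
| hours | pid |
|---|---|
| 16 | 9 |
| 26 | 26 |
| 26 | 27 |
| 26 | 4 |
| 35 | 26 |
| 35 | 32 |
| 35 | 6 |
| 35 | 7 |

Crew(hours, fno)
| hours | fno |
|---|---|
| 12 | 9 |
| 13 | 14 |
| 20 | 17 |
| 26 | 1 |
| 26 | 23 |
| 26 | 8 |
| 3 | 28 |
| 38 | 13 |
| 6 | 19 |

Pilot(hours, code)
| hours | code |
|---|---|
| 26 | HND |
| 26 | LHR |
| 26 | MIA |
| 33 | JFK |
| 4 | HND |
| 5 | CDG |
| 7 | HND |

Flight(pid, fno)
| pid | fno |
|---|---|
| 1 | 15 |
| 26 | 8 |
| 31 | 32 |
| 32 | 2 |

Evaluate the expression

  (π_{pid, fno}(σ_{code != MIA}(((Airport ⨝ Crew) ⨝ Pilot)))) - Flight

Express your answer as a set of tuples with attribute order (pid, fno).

{(26, 1), (26, 23), (27, 1), (27, 23), (27, 8), (4, 1), (4, 23), (4, 8)}

Joining Airport and Crew on hours yields {(26, 26, 1), (26, 26, 23), (26, 26, 8), (26, 27, 1), (26, 27, 23), (26, 27, 8), (26, 4, 1), (26, 4, 23), (26, 4, 8)}.
Joining (Airport ⨝ Crew) and Pilot on hours yields {(26, 26, 1, HND), (26, 26, 1, LHR), (26, 26, 1, MIA), (26, 26, 23, HND), (26, 26, 23, LHR), (26, 26, 23, MIA), (26, 26, 8, HND), (26, 26, 8, LHR), (26, 26, 8, MIA), (26, 27, 1, HND), (26, 27, 1, LHR), (26, 27, 1, MIA), (26, 27, 23, HND), (26, 27, 23, LHR), (26, 27, 23, MIA), (26, 27, 8, HND), (26, 27, 8, LHR), (26, 27, 8, MIA), (26, 4, 1, HND), (26, 4, 1, LHR), (26, 4, 1, MIA), (26, 4, 23, HND), (26, 4, 23, LHR), (26, 4, 23, MIA), (26, 4, 8, HND), (26, 4, 8, LHR), (26, 4, 8, MIA)}.
Selection code != MIA: {(26, 26, 1, HND), (26, 26, 1, LHR), (26, 26, 23, HND), (26, 26, 23, LHR), (26, 26, 8, HND), (26, 26, 8, LHR), (26, 27, 1, HND), (26, 27, 1, LHR), (26, 27, 23, HND), (26, 27, 23, LHR), (26, 27, 8, HND), (26, 27, 8, LHR), (26, 4, 1, HND), (26, 4, 1, LHR), (26, 4, 23, HND), (26, 4, 23, LHR), (26, 4, 8, HND), (26, 4, 8, LHR)}
Keep only column(s) pid, fno (9 duplicate(s) eliminated): {(26, 1), (26, 23), (26, 8), (27, 1), (27, 23), (27, 8), (4, 1), (4, 23), (4, 8)}
Difference: {(26, 1), (26, 23), (26, 8), (27, 1), (27, 23), (27, 8), (4, 1), (4, 23), (4, 8)} with {(1, 15), (26, 8), (31, 32), (32, 2)} → {(26, 1), (26, 23), (27, 1), (27, 23), (27, 8), (4, 1), (4, 23), (4, 8)}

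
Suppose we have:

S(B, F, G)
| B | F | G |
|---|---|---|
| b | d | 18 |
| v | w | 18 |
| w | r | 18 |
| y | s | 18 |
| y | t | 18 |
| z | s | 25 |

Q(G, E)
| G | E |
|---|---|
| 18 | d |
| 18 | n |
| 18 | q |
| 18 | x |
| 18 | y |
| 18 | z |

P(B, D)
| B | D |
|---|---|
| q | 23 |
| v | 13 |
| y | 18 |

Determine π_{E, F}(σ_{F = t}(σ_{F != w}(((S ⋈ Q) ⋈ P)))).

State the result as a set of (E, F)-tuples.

S ⋈ Q (natural join on G): {(b, d, 18, d), (b, d, 18, n), (b, d, 18, q), (b, d, 18, x), (b, d, 18, y), (b, d, 18, z), (v, w, 18, d), (v, w, 18, n), (v, w, 18, q), (v, w, 18, x), (v, w, 18, y), (v, w, 18, z), (w, r, 18, d), (w, r, 18, n), (w, r, 18, q), (w, r, 18, x), (w, r, 18, y), (w, r, 18, z), (y, s, 18, d), (y, s, 18, n), (y, s, 18, q), (y, s, 18, x), (y, s, 18, y), (y, s, 18, z), (y, t, 18, d), (y, t, 18, n), (y, t, 18, q), (y, t, 18, x), (y, t, 18, y), (y, t, 18, z)}
(S ⋈ Q) ⋈ P (natural join on B): {(v, w, 18, d, 13), (v, w, 18, n, 13), (v, w, 18, q, 13), (v, w, 18, x, 13), (v, w, 18, y, 13), (v, w, 18, z, 13), (y, s, 18, d, 18), (y, s, 18, n, 18), (y, s, 18, q, 18), (y, s, 18, x, 18), (y, s, 18, y, 18), (y, s, 18, z, 18), (y, t, 18, d, 18), (y, t, 18, n, 18), (y, t, 18, q, 18), (y, t, 18, x, 18), (y, t, 18, y, 18), (y, t, 18, z, 18)}
Apply σ_{F != w}; surviving tuples: {(y, s, 18, d, 18), (y, s, 18, n, 18), (y, s, 18, q, 18), (y, s, 18, x, 18), (y, s, 18, y, 18), (y, s, 18, z, 18), (y, t, 18, d, 18), (y, t, 18, n, 18), (y, t, 18, q, 18), (y, t, 18, x, 18), (y, t, 18, y, 18), (y, t, 18, z, 18)}
Apply σ_{F = t}; surviving tuples: {(y, t, 18, d, 18), (y, t, 18, n, 18), (y, t, 18, q, 18), (y, t, 18, x, 18), (y, t, 18, y, 18), (y, t, 18, z, 18)}
Projecting to E, F: {(d, t), (n, t), (q, t), (x, t), (y, t), (z, t)}

{(d, t), (n, t), (q, t), (x, t), (y, t), (z, t)}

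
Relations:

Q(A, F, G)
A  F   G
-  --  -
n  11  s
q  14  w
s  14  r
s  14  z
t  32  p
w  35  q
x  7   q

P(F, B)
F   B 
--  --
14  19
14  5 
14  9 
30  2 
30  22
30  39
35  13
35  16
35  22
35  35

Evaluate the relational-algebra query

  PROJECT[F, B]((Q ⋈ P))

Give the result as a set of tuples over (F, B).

Q ⋈ P (natural join on F): {(q, 14, w, 19), (q, 14, w, 5), (q, 14, w, 9), (s, 14, r, 19), (s, 14, r, 5), (s, 14, r, 9), (s, 14, z, 19), (s, 14, z, 5), (s, 14, z, 9), (w, 35, q, 13), (w, 35, q, 16), (w, 35, q, 22), (w, 35, q, 35)}
π_{F, B} gives {(14, 19), (14, 5), (14, 9), (35, 13), (35, 16), (35, 22), (35, 35)} (6 duplicate(s) eliminated).

{(14, 19), (14, 5), (14, 9), (35, 13), (35, 16), (35, 22), (35, 35)}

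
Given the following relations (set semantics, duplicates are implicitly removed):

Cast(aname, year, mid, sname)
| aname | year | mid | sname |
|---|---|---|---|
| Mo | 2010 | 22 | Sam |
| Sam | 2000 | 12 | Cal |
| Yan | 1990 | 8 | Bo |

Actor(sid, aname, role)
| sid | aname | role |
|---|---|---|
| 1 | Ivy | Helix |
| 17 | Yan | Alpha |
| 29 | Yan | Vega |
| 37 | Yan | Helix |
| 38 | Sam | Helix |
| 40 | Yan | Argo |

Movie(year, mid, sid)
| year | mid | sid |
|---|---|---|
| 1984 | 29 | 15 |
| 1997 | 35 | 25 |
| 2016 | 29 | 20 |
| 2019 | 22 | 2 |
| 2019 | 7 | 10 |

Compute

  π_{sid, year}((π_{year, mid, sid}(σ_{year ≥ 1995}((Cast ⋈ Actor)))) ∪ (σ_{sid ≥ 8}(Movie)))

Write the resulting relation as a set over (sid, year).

Natural join on aname: {(Sam, 2000, 12, Cal, 38, Helix), (Yan, 1990, 8, Bo, 17, Alpha), (Yan, 1990, 8, Bo, 29, Vega), (Yan, 1990, 8, Bo, 37, Helix), (Yan, 1990, 8, Bo, 40, Argo)}
Filtering on year ≥ 1995 leaves {(Sam, 2000, 12, Cal, 38, Helix)}.
Projecting to year, mid, sid: {(2000, 12, 38)}
Filtering on sid ≥ 8 leaves {(1984, 29, 15), (1997, 35, 25), (2016, 29, 20), (2019, 7, 10)}.
Taking the union: {(1984, 29, 15), (1997, 35, 25), (2000, 12, 38), (2016, 29, 20), (2019, 7, 10)}
Projecting to sid, year: {(10, 2019), (15, 1984), (20, 2016), (25, 1997), (38, 2000)}

{(10, 2019), (15, 1984), (20, 2016), (25, 1997), (38, 2000)}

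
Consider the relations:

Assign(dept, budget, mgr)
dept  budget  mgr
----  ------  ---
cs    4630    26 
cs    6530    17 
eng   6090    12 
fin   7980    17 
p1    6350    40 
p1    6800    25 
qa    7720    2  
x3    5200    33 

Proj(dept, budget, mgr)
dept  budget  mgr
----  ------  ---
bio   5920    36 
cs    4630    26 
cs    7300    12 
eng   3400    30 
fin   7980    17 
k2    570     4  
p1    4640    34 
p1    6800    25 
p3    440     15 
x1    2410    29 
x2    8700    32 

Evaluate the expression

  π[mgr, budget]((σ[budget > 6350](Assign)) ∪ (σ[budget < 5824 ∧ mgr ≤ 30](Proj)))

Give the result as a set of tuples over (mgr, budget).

Apply σ_{budget > 6350}; surviving tuples: {(cs, 6530, 17), (fin, 7980, 17), (p1, 6800, 25), (qa, 7720, 2)}
Apply σ_{budget < 5824 ∧ mgr ≤ 30}; surviving tuples: {(cs, 4630, 26), (eng, 3400, 30), (k2, 570, 4), (p3, 440, 15), (x1, 2410, 29)}
Set union of the two operands is {(cs, 4630, 26), (cs, 6530, 17), (eng, 3400, 30), (fin, 7980, 17), (k2, 570, 4), (p1, 6800, 25), (p3, 440, 15), (qa, 7720, 2), (x1, 2410, 29)}.
π_{mgr, budget} gives {(15, 440), (17, 6530), (17, 7980), (2, 7720), (25, 6800), (26, 4630), (29, 2410), (30, 3400), (4, 570)}.

{(15, 440), (17, 6530), (17, 7980), (2, 7720), (25, 6800), (26, 4630), (29, 2410), (30, 3400), (4, 570)}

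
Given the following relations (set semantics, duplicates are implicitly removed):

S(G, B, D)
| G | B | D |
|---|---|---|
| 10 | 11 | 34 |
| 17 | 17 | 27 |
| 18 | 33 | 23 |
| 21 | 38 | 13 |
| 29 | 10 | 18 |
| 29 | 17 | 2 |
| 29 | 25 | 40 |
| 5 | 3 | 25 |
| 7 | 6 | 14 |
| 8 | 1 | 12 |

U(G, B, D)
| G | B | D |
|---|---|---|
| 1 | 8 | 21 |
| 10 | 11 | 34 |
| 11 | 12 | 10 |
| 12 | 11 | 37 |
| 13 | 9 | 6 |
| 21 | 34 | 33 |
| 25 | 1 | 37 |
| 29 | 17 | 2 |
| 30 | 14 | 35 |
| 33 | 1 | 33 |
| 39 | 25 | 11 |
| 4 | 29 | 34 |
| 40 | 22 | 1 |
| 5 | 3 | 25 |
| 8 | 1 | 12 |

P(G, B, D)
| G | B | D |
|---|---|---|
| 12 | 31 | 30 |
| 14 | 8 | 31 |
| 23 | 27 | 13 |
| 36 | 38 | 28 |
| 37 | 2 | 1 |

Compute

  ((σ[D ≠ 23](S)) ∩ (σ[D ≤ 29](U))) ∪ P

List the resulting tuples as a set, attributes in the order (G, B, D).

{(12, 31, 30), (14, 8, 31), (23, 27, 13), (29, 17, 2), (36, 38, 28), (37, 2, 1), (5, 3, 25), (8, 1, 12)}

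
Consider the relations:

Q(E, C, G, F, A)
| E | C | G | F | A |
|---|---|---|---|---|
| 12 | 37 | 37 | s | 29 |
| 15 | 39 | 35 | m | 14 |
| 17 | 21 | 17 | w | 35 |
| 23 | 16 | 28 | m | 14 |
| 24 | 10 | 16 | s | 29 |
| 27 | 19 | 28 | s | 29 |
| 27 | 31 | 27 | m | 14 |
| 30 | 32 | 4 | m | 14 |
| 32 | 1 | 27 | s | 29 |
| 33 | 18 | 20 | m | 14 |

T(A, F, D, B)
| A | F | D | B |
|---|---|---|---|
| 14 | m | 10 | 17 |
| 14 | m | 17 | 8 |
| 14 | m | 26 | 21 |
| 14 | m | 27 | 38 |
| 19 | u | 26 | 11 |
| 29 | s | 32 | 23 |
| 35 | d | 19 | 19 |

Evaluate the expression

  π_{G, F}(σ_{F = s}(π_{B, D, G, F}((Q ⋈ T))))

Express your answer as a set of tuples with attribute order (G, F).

{(16, s), (27, s), (28, s), (37, s)}

Joining Q and T on F, A yields {(12, 37, 37, s, 29, 32, 23), (15, 39, 35, m, 14, 10, 17), (15, 39, 35, m, 14, 17, 8), (15, 39, 35, m, 14, 26, 21), (15, 39, 35, m, 14, 27, 38), (23, 16, 28, m, 14, 10, 17), (23, 16, 28, m, 14, 17, 8), (23, 16, 28, m, 14, 26, 21), (23, 16, 28, m, 14, 27, 38), (24, 10, 16, s, 29, 32, 23), (27, 19, 28, s, 29, 32, 23), (27, 31, 27, m, 14, 10, 17), (27, 31, 27, m, 14, 17, 8), (27, 31, 27, m, 14, 26, 21), (27, 31, 27, m, 14, 27, 38), (30, 32, 4, m, 14, 10, 17), (30, 32, 4, m, 14, 17, 8), (30, 32, 4, m, 14, 26, 21), (30, 32, 4, m, 14, 27, 38), (32, 1, 27, s, 29, 32, 23), (33, 18, 20, m, 14, 10, 17), (33, 18, 20, m, 14, 17, 8), (33, 18, 20, m, 14, 26, 21), (33, 18, 20, m, 14, 27, 38)}.
Keep only column(s) B, D, G, F: {(17, 10, 20, m), (17, 10, 27, m), (17, 10, 28, m), (17, 10, 35, m), (17, 10, 4, m), (21, 26, 20, m), (21, 26, 27, m), (21, 26, 28, m), (21, 26, 35, m), (21, 26, 4, m), (23, 32, 16, s), (23, 32, 27, s), (23, 32, 28, s), (23, 32, 37, s), (38, 27, 20, m), (38, 27, 27, m), (38, 27, 28, m), (38, 27, 35, m), (38, 27, 4, m), (8, 17, 20, m), (8, 17, 27, m), (8, 17, 28, m), (8, 17, 35, m), (8, 17, 4, m)}
Apply σ_{F = s}; surviving tuples: {(23, 32, 16, s), (23, 32, 27, s), (23, 32, 28, s), (23, 32, 37, s)}
Keep only column(s) G, F: {(16, s), (27, s), (28, s), (37, s)}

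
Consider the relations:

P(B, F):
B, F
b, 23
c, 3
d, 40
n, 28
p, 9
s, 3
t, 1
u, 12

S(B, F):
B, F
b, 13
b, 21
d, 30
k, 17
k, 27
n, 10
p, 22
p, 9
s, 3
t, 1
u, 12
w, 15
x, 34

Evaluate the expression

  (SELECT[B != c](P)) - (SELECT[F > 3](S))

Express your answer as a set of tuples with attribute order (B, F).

{(b, 23), (d, 40), (n, 28), (s, 3), (t, 1)}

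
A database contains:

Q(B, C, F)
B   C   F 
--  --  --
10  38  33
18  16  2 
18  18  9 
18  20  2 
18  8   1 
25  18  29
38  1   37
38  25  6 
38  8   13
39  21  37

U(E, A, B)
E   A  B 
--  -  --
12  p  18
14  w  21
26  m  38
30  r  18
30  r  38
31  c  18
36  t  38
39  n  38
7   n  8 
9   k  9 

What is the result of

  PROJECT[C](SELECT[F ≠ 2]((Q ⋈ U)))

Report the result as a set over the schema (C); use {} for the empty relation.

Q ⋈ U (natural join on B): {(18, 16, 2, 12, p), (18, 16, 2, 30, r), (18, 16, 2, 31, c), (18, 18, 9, 12, p), (18, 18, 9, 30, r), (18, 18, 9, 31, c), (18, 20, 2, 12, p), (18, 20, 2, 30, r), (18, 20, 2, 31, c), (18, 8, 1, 12, p), (18, 8, 1, 30, r), (18, 8, 1, 31, c), (38, 1, 37, 26, m), (38, 1, 37, 30, r), (38, 1, 37, 36, t), (38, 1, 37, 39, n), (38, 25, 6, 26, m), (38, 25, 6, 30, r), (38, 25, 6, 36, t), (38, 25, 6, 39, n), (38, 8, 13, 26, m), (38, 8, 13, 30, r), (38, 8, 13, 36, t), (38, 8, 13, 39, n)}
Selection F ≠ 2: {(18, 18, 9, 12, p), (18, 18, 9, 30, r), (18, 18, 9, 31, c), (18, 8, 1, 12, p), (18, 8, 1, 30, r), (18, 8, 1, 31, c), (38, 1, 37, 26, m), (38, 1, 37, 30, r), (38, 1, 37, 36, t), (38, 1, 37, 39, n), (38, 25, 6, 26, m), (38, 25, 6, 30, r), (38, 25, 6, 36, t), (38, 25, 6, 39, n), (38, 8, 13, 26, m), (38, 8, 13, 30, r), (38, 8, 13, 36, t), (38, 8, 13, 39, n)}
π_{C} gives {1, 18, 25, 8} (14 duplicate(s) eliminated).

{1, 18, 25, 8}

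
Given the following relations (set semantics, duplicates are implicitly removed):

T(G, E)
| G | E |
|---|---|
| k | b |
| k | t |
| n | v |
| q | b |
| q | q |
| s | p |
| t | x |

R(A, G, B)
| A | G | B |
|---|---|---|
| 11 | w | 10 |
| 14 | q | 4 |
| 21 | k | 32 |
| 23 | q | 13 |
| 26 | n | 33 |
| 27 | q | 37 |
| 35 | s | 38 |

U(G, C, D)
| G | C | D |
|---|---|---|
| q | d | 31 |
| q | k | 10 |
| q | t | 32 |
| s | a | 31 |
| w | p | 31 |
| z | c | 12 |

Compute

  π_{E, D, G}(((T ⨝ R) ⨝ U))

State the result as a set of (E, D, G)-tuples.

Natural join on G: {(k, b, 21, 32), (k, t, 21, 32), (n, v, 26, 33), (q, b, 14, 4), (q, b, 23, 13), (q, b, 27, 37), (q, q, 14, 4), (q, q, 23, 13), (q, q, 27, 37), (s, p, 35, 38)}
Natural join on G: {(q, b, 14, 4, d, 31), (q, b, 14, 4, k, 10), (q, b, 14, 4, t, 32), (q, b, 23, 13, d, 31), (q, b, 23, 13, k, 10), (q, b, 23, 13, t, 32), (q, b, 27, 37, d, 31), (q, b, 27, 37, k, 10), (q, b, 27, 37, t, 32), (q, q, 14, 4, d, 31), (q, q, 14, 4, k, 10), (q, q, 14, 4, t, 32), (q, q, 23, 13, d, 31), (q, q, 23, 13, k, 10), (q, q, 23, 13, t, 32), (q, q, 27, 37, d, 31), (q, q, 27, 37, k, 10), (q, q, 27, 37, t, 32), (s, p, 35, 38, a, 31)}
Projecting to E, D, G (12 duplicate(s) eliminated): {(b, 10, q), (b, 31, q), (b, 32, q), (p, 31, s), (q, 10, q), (q, 31, q), (q, 32, q)}

{(b, 10, q), (b, 31, q), (b, 32, q), (p, 31, s), (q, 10, q), (q, 31, q), (q, 32, q)}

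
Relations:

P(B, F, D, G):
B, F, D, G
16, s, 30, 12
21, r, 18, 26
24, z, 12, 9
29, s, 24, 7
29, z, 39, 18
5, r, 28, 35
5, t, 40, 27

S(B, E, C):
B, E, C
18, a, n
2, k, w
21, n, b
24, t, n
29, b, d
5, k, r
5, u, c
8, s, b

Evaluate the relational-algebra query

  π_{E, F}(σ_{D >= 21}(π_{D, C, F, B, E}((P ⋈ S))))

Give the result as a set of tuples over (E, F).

{(b, s), (b, z), (k, r), (k, t), (u, r), (u, t)}

P ⋈ S (natural join on B): {(21, r, 18, 26, n, b), (24, z, 12, 9, t, n), (29, s, 24, 7, b, d), (29, z, 39, 18, b, d), (5, r, 28, 35, k, r), (5, r, 28, 35, u, c), (5, t, 40, 27, k, r), (5, t, 40, 27, u, c)}
Projecting to D, C, F, B, E: {(12, n, z, 24, t), (18, b, r, 21, n), (24, d, s, 29, b), (28, c, r, 5, u), (28, r, r, 5, k), (39, d, z, 29, b), (40, c, t, 5, u), (40, r, t, 5, k)}
Filtering on D >= 21 leaves {(24, d, s, 29, b), (28, c, r, 5, u), (28, r, r, 5, k), (39, d, z, 29, b), (40, c, t, 5, u), (40, r, t, 5, k)}.
Projecting to E, F: {(b, s), (b, z), (k, r), (k, t), (u, r), (u, t)}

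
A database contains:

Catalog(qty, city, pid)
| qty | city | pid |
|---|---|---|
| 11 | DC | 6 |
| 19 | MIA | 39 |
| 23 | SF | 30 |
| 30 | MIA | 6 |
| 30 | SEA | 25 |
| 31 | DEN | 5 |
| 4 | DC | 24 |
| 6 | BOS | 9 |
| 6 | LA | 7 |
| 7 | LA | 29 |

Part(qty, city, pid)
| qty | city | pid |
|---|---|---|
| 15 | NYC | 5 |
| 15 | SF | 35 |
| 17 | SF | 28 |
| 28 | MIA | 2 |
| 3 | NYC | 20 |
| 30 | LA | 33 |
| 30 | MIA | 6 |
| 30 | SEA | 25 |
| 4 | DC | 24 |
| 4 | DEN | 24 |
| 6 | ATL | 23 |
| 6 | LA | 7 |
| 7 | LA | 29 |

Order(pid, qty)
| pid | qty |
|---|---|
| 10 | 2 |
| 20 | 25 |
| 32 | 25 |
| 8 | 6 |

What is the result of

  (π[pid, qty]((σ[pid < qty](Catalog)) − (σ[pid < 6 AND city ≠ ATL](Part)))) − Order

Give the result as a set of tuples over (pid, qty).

Apply σ_{pid < qty}; surviving tuples: {(11, DC, 6), (30, MIA, 6), (30, SEA, 25), (31, DEN, 5)}
Apply σ_{pid < 6 AND city ≠ ATL}; surviving tuples: {(15, NYC, 5), (28, MIA, 2)}
Set difference of the two operands is {(11, DC, 6), (30, MIA, 6), (30, SEA, 25), (31, DEN, 5)}.
Projecting to pid, qty: {(25, 30), (5, 31), (6, 11), (6, 30)}
Set difference of the two operands is {(25, 30), (5, 31), (6, 11), (6, 30)}.

{(25, 30), (5, 31), (6, 11), (6, 30)}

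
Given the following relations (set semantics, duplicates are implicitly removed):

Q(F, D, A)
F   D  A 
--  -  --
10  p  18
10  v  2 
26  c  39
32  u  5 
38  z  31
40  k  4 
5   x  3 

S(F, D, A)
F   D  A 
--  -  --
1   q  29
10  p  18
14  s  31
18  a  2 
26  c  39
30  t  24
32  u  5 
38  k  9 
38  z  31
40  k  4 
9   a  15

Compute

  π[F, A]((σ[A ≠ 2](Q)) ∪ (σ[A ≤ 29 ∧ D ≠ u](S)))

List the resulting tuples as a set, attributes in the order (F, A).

Filtering on A ≠ 2 leaves {(10, p, 18), (26, c, 39), (32, u, 5), (38, z, 31), (40, k, 4), (5, x, 3)}.
Filtering on A ≤ 29 ∧ D ≠ u leaves {(1, q, 29), (10, p, 18), (18, a, 2), (30, t, 24), (38, k, 9), (40, k, 4), (9, a, 15)}.
Taking the union: {(1, q, 29), (10, p, 18), (18, a, 2), (26, c, 39), (30, t, 24), (32, u, 5), (38, k, 9), (38, z, 31), (40, k, 4), (5, x, 3), (9, a, 15)}
Projecting to F, A: {(1, 29), (10, 18), (18, 2), (26, 39), (30, 24), (32, 5), (38, 31), (38, 9), (40, 4), (5, 3), (9, 15)}

{(1, 29), (10, 18), (18, 2), (26, 39), (30, 24), (32, 5), (38, 31), (38, 9), (40, 4), (5, 3), (9, 15)}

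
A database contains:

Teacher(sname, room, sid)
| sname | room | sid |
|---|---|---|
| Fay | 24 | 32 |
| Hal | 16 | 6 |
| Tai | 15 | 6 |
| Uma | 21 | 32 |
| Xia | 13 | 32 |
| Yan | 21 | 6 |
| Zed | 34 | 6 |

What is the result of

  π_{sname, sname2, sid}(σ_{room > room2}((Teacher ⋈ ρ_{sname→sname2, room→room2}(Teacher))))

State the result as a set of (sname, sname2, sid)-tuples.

{(Fay, Uma, 32), (Fay, Xia, 32), (Hal, Tai, 6), (Uma, Xia, 32), (Yan, Hal, 6), (Yan, Tai, 6), (Zed, Hal, 6), (Zed, Tai, 6), (Zed, Yan, 6)}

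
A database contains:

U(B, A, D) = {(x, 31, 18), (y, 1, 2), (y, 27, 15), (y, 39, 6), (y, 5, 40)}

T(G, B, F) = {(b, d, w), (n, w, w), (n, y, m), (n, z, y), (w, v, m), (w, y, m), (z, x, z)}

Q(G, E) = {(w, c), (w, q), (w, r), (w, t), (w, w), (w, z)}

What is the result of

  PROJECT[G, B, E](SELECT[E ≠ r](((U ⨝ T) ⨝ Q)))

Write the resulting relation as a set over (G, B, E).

U ⋈ T (natural join on B): {(x, 31, 18, z, z), (y, 1, 2, n, m), (y, 1, 2, w, m), (y, 27, 15, n, m), (y, 27, 15, w, m), (y, 39, 6, n, m), (y, 39, 6, w, m), (y, 5, 40, n, m), (y, 5, 40, w, m)}
(U ⨝ T) ⋈ Q (natural join on G): {(y, 1, 2, w, m, c), (y, 1, 2, w, m, q), (y, 1, 2, w, m, r), (y, 1, 2, w, m, t), (y, 1, 2, w, m, w), (y, 1, 2, w, m, z), (y, 27, 15, w, m, c), (y, 27, 15, w, m, q), (y, 27, 15, w, m, r), (y, 27, 15, w, m, t), (y, 27, 15, w, m, w), (y, 27, 15, w, m, z), (y, 39, 6, w, m, c), (y, 39, 6, w, m, q), (y, 39, 6, w, m, r), (y, 39, 6, w, m, t), (y, 39, 6, w, m, w), (y, 39, 6, w, m, z), (y, 5, 40, w, m, c), (y, 5, 40, w, m, q), (y, 5, 40, w, m, r), (y, 5, 40, w, m, t), (y, 5, 40, w, m, w), (y, 5, 40, w, m, z)}
Apply σ_{E ≠ r}; surviving tuples: {(y, 1, 2, w, m, c), (y, 1, 2, w, m, q), (y, 1, 2, w, m, t), (y, 1, 2, w, m, w), (y, 1, 2, w, m, z), (y, 27, 15, w, m, c), (y, 27, 15, w, m, q), (y, 27, 15, w, m, t), (y, 27, 15, w, m, w), (y, 27, 15, w, m, z), (y, 39, 6, w, m, c), (y, 39, 6, w, m, q), (y, 39, 6, w, m, t), (y, 39, 6, w, m, w), (y, 39, 6, w, m, z), (y, 5, 40, w, m, c), (y, 5, 40, w, m, q), (y, 5, 40, w, m, t), (y, 5, 40, w, m, w), (y, 5, 40, w, m, z)}
π[G, B, E]: project onto (G, B, E) (15 duplicate(s) eliminated) → {(w, y, c), (w, y, q), (w, y, t), (w, y, w), (w, y, z)}

{(w, y, c), (w, y, q), (w, y, t), (w, y, w), (w, y, z)}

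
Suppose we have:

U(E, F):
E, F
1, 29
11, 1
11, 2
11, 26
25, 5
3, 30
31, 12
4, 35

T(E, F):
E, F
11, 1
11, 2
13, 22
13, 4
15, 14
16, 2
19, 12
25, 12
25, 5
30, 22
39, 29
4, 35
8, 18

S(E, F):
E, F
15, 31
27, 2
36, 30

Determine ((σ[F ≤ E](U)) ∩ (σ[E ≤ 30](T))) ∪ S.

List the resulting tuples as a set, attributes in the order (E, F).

{(11, 1), (11, 2), (15, 31), (25, 5), (27, 2), (36, 30)}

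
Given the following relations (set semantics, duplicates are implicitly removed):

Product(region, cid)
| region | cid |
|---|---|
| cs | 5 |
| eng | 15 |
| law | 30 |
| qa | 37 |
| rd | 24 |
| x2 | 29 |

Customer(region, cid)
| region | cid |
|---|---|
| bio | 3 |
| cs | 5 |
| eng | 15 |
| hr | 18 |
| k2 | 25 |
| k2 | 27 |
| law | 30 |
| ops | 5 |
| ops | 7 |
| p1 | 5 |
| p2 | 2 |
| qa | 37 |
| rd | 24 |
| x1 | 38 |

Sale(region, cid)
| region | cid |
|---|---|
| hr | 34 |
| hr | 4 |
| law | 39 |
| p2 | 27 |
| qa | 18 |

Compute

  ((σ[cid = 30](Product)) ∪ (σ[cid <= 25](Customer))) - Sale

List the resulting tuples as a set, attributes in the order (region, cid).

{(bio, 3), (cs, 5), (eng, 15), (hr, 18), (k2, 25), (law, 30), (ops, 5), (ops, 7), (p1, 5), (p2, 2), (rd, 24)}

Selection cid = 30: {(law, 30)}
Selection cid <= 25: {(bio, 3), (cs, 5), (eng, 15), (hr, 18), (k2, 25), (ops, 5), (ops, 7), (p1, 5), (p2, 2), (rd, 24)}
Set union of the two operands is {(bio, 3), (cs, 5), (eng, 15), (hr, 18), (k2, 25), (law, 30), (ops, 5), (ops, 7), (p1, 5), (p2, 2), (rd, 24)}.
Set difference of the two operands is {(bio, 3), (cs, 5), (eng, 15), (hr, 18), (k2, 25), (law, 30), (ops, 5), (ops, 7), (p1, 5), (p2, 2), (rd, 24)}.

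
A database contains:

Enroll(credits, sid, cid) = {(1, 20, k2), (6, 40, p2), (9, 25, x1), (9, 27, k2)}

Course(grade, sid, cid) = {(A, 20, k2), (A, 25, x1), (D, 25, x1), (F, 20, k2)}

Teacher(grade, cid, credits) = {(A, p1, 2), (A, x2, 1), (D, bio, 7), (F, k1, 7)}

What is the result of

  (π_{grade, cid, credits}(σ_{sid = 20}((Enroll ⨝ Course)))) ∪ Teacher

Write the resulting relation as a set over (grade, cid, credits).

{(A, k2, 1), (A, p1, 2), (A, x2, 1), (D, bio, 7), (F, k1, 7), (F, k2, 1)}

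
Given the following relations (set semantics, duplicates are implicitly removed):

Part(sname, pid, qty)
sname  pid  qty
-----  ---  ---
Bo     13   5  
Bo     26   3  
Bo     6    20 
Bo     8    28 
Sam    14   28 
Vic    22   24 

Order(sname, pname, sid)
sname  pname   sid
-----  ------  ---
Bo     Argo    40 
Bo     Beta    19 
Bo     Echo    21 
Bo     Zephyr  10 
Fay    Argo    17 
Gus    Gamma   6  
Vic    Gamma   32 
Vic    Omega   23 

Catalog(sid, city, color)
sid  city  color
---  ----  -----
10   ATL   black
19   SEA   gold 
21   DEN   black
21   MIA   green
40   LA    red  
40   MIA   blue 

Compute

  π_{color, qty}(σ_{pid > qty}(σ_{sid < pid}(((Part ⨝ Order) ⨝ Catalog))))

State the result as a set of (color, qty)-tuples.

{(black, 3), (black, 5), (gold, 3), (green, 3)}

Joining Part and Order on sname yields {(Bo, 13, 5, Argo, 40), (Bo, 13, 5, Beta, 19), (Bo, 13, 5, Echo, 21), (Bo, 13, 5, Zephyr, 10), (Bo, 26, 3, Argo, 40), (Bo, 26, 3, Beta, 19), (Bo, 26, 3, Echo, 21), (Bo, 26, 3, Zephyr, 10), (Bo, 6, 20, Argo, 40), (Bo, 6, 20, Beta, 19), (Bo, 6, 20, Echo, 21), (Bo, 6, 20, Zephyr, 10), (Bo, 8, 28, Argo, 40), (Bo, 8, 28, Beta, 19), (Bo, 8, 28, Echo, 21), (Bo, 8, 28, Zephyr, 10), (Vic, 22, 24, Gamma, 32), (Vic, 22, 24, Omega, 23)}.
Joining (Part ⨝ Order) and Catalog on sid yields {(Bo, 13, 5, Argo, 40, LA, red), (Bo, 13, 5, Argo, 40, MIA, blue), (Bo, 13, 5, Beta, 19, SEA, gold), (Bo, 13, 5, Echo, 21, DEN, black), (Bo, 13, 5, Echo, 21, MIA, green), (Bo, 13, 5, Zephyr, 10, ATL, black), (Bo, 26, 3, Argo, 40, LA, red), (Bo, 26, 3, Argo, 40, MIA, blue), (Bo, 26, 3, Beta, 19, SEA, gold), (Bo, 26, 3, Echo, 21, DEN, black), (Bo, 26, 3, Echo, 21, MIA, green), (Bo, 26, 3, Zephyr, 10, ATL, black), (Bo, 6, 20, Argo, 40, LA, red), (Bo, 6, 20, Argo, 40, MIA, blue), (Bo, 6, 20, Beta, 19, SEA, gold), (Bo, 6, 20, Echo, 21, DEN, black), (Bo, 6, 20, Echo, 21, MIA, green), (Bo, 6, 20, Zephyr, 10, ATL, black), (Bo, 8, 28, Argo, 40, LA, red), (Bo, 8, 28, Argo, 40, MIA, blue), (Bo, 8, 28, Beta, 19, SEA, gold), (Bo, 8, 28, Echo, 21, DEN, black), (Bo, 8, 28, Echo, 21, MIA, green), (Bo, 8, 28, Zephyr, 10, ATL, black)}.
Selection sid < pid: {(Bo, 13, 5, Zephyr, 10, ATL, black), (Bo, 26, 3, Beta, 19, SEA, gold), (Bo, 26, 3, Echo, 21, DEN, black), (Bo, 26, 3, Echo, 21, MIA, green), (Bo, 26, 3, Zephyr, 10, ATL, black)}
Selection pid > qty: {(Bo, 13, 5, Zephyr, 10, ATL, black), (Bo, 26, 3, Beta, 19, SEA, gold), (Bo, 26, 3, Echo, 21, DEN, black), (Bo, 26, 3, Echo, 21, MIA, green), (Bo, 26, 3, Zephyr, 10, ATL, black)}
π_{color, qty} gives {(black, 3), (black, 5), (gold, 3), (green, 3)} (1 duplicate(s) eliminated).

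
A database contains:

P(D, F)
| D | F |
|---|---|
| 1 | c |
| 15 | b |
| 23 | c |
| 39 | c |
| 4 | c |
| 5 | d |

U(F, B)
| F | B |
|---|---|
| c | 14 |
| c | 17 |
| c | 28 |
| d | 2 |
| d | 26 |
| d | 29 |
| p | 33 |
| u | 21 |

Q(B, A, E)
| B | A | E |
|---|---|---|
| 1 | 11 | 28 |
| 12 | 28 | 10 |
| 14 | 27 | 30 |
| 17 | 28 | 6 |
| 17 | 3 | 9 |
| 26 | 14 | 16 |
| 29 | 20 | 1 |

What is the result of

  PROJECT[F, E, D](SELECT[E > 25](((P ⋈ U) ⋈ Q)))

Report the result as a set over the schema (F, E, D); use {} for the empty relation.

Natural join on F: {(1, c, 14), (1, c, 17), (1, c, 28), (23, c, 14), (23, c, 17), (23, c, 28), (39, c, 14), (39, c, 17), (39, c, 28), (4, c, 14), (4, c, 17), (4, c, 28), (5, d, 2), (5, d, 26), (5, d, 29)}
Natural join on B: {(1, c, 14, 27, 30), (1, c, 17, 28, 6), (1, c, 17, 3, 9), (23, c, 14, 27, 30), (23, c, 17, 28, 6), (23, c, 17, 3, 9), (39, c, 14, 27, 30), (39, c, 17, 28, 6), (39, c, 17, 3, 9), (4, c, 14, 27, 30), (4, c, 17, 28, 6), (4, c, 17, 3, 9), (5, d, 26, 14, 16), (5, d, 29, 20, 1)}
Filtering on E > 25 leaves {(1, c, 14, 27, 30), (23, c, 14, 27, 30), (39, c, 14, 27, 30), (4, c, 14, 27, 30)}.
π_{F, E, D} gives {(c, 30, 1), (c, 30, 23), (c, 30, 39), (c, 30, 4)}.

{(c, 30, 1), (c, 30, 23), (c, 30, 39), (c, 30, 4)}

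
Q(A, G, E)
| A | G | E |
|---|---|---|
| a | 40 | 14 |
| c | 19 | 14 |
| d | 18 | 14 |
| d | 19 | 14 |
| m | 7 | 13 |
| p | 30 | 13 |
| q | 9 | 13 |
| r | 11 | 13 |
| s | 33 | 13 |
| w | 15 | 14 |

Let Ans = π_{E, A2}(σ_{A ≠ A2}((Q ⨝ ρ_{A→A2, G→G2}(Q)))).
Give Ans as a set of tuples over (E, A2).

{(13, m), (13, p), (13, q), (13, r), (13, s), (14, a), (14, c), (14, d), (14, w)}

ρ[A→A2, G→G2]: schema becomes (A2, G2, E); tuples unchanged.
Q ⋈ ρ_{A→A2, G→G2}(Q) (natural join on E): {(a, 40, 14, a, 40), (a, 40, 14, c, 19), (a, 40, 14, d, 18), (a, 40, 14, d, 19), (a, 40, 14, w, 15), (c, 19, 14, a, 40), (c, 19, 14, c, 19), (c, 19, 14, d, 18), (c, 19, 14, d, 19), (c, 19, 14, w, 15), (d, 18, 14, a, 40), (d, 18, 14, c, 19), (d, 18, 14, d, 18), (d, 18, 14, d, 19), (d, 18, 14, w, 15), (d, 19, 14, a, 40), (d, 19, 14, c, 19), (d, 19, 14, d, 18), (d, 19, 14, d, 19), (d, 19, 14, w, 15), (m, 7, 13, m, 7), (m, 7, 13, p, 30), (m, 7, 13, q, 9), (m, 7, 13, r, 11), (m, 7, 13, s, 33), (p, 30, 13, m, 7), (p, 30, 13, p, 30), (p, 30, 13, q, 9), (p, 30, 13, r, 11), (p, 30, 13, s, 33), (q, 9, 13, m, 7), (q, 9, 13, p, 30), (q, 9, 13, q, 9), (q, 9, 13, r, 11), (q, 9, 13, s, 33), (r, 11, 13, m, 7), (r, 11, 13, p, 30), (r, 11, 13, q, 9), (r, 11, 13, r, 11), (r, 11, 13, s, 33), (s, 33, 13, m, 7), (s, 33, 13, p, 30), (s, 33, 13, q, 9), (s, 33, 13, r, 11), (s, 33, 13, s, 33), (w, 15, 14, a, 40), (w, 15, 14, c, 19), (w, 15, 14, d, 18), (w, 15, 14, d, 19), (w, 15, 14, w, 15)}
Filtering on A ≠ A2 leaves {(a, 40, 14, c, 19), (a, 40, 14, d, 18), (a, 40, 14, d, 19), (a, 40, 14, w, 15), (c, 19, 14, a, 40), (c, 19, 14, d, 18), (c, 19, 14, d, 19), (c, 19, 14, w, 15), (d, 18, 14, a, 40), (d, 18, 14, c, 19), (d, 18, 14, w, 15), (d, 19, 14, a, 40), (d, 19, 14, c, 19), (d, 19, 14, w, 15), (m, 7, 13, p, 30), (m, 7, 13, q, 9), (m, 7, 13, r, 11), (m, 7, 13, s, 33), (p, 30, 13, m, 7), (p, 30, 13, q, 9), (p, 30, 13, r, 11), (p, 30, 13, s, 33), (q, 9, 13, m, 7), (q, 9, 13, p, 30), (q, 9, 13, r, 11), (q, 9, 13, s, 33), (r, 11, 13, m, 7), (r, 11, 13, p, 30), (r, 11, 13, q, 9), (r, 11, 13, s, 33), (s, 33, 13, m, 7), (s, 33, 13, p, 30), (s, 33, 13, q, 9), (s, 33, 13, r, 11), (w, 15, 14, a, 40), (w, 15, 14, c, 19), (w, 15, 14, d, 18), (w, 15, 14, d, 19)}.
Keep only column(s) E, A2 (29 duplicate(s) eliminated): {(13, m), (13, p), (13, q), (13, r), (13, s), (14, a), (14, c), (14, d), (14, w)}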